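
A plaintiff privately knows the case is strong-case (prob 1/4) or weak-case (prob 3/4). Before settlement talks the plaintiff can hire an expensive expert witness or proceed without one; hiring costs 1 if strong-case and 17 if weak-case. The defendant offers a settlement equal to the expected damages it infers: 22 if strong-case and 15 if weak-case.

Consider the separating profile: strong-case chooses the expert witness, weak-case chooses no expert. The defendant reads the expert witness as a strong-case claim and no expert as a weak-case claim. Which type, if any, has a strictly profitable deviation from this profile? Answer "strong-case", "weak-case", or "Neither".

The expert witness pays 22; no expert pays 15.
strong-case: assigned the expert witness, nets 22 − 1 = 21; deviating to no expert nets 15.
weak-case: assigned no expert, nets 15; deviating to the expert witness nets 22 − 17 = 5.
Both types strictly prefer their assigned action; no profitable deviation.

Neither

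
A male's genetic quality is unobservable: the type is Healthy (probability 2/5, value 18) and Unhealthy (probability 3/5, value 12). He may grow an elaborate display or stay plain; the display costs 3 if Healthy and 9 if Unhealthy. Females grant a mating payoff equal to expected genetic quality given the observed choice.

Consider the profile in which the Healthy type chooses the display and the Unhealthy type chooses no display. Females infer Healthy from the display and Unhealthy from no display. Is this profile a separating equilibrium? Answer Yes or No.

Yes

Under these beliefs, the display earns mating payoff 18 and no display earns mating payoff 12.
Healthy: the display nets 18 − 3 = 15; no display nets 12. Healthy prefers the display.
Unhealthy: the display nets 18 − 9 = 9; no display nets 12. Unhealthy prefers no display.
Neither type deviates, so the separating profile is an equilibrium.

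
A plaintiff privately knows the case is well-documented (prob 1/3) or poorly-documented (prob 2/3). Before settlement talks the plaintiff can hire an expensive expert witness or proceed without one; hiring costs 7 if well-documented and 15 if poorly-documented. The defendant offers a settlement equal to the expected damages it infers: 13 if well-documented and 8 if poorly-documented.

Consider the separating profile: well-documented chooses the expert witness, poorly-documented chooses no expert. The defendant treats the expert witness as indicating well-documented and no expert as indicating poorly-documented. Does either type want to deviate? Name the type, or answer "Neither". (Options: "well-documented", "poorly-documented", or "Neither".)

well-documented

The expert witness pays 13; no expert pays 8.
well-documented: assigned the expert witness, nets 13 − 7 = 6; deviating to no expert nets 8.
poorly-documented: assigned no expert, nets 8; deviating to the expert witness nets 13 − 15 = -2.
The well-documented type gains 2 by deviating.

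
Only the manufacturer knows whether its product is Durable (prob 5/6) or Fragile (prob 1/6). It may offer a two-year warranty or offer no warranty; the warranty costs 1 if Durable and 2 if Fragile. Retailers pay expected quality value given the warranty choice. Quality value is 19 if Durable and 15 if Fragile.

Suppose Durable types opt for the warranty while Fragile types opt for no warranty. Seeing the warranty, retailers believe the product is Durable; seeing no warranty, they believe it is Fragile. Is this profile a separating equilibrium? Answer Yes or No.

No

Under these beliefs, the warranty earns price 19 and no warranty earns price 15.
Durable: the warranty nets 19 − 1 = 18; no warranty nets 15. Durable prefers the warranty.
Fragile: the warranty nets 19 − 2 = 17; no warranty nets 15. Fragile would deviate to the warranty.
Fragile has a profitable deviation, so the profile is not an equilibrium.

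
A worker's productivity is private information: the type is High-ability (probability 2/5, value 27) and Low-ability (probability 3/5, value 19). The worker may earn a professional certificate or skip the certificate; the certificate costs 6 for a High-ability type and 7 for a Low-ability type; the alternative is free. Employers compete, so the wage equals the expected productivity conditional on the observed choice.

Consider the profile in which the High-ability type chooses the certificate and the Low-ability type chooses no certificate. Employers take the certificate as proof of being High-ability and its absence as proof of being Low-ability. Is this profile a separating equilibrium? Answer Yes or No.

No

Under these beliefs, the certificate earns wage 27 and no certificate earns wage 19.
High-ability: the certificate nets 27 − 6 = 21; no certificate nets 19. High-ability prefers the certificate.
Low-ability: the certificate nets 27 − 7 = 20; no certificate nets 19. Low-ability would deviate to the certificate.
Low-ability has a profitable deviation, so the profile is not an equilibrium.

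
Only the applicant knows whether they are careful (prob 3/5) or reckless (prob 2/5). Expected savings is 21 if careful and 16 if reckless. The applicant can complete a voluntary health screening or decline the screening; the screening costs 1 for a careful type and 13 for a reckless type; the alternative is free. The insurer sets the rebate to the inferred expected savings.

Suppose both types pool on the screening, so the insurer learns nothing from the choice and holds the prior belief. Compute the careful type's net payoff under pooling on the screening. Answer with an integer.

Pooled rebate = 3/5·21 + 2/5·16 = 19.
careful pays cost 1 for the screening, so net payoff = 19 − 1 = 18.

18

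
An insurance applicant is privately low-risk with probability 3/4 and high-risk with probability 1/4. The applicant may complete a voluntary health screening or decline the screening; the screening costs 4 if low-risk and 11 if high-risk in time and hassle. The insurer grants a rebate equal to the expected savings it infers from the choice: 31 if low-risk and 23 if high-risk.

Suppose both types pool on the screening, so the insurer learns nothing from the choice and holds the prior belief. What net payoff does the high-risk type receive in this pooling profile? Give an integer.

18

Pooled rebate = 3/4·31 + 1/4·23 = 29.
high-risk pays cost 11 for the screening, so net payoff = 29 − 11 = 18.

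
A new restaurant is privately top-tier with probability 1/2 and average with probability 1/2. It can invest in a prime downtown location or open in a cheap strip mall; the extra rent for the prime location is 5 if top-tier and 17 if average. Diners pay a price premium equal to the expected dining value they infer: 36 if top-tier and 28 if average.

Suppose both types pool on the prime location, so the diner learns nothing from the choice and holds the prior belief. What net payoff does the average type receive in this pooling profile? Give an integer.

Pooled price premium = 1/2·36 + 1/2·28 = 32.
average pays cost 17 for the prime location, so net payoff = 32 − 17 = 15.

15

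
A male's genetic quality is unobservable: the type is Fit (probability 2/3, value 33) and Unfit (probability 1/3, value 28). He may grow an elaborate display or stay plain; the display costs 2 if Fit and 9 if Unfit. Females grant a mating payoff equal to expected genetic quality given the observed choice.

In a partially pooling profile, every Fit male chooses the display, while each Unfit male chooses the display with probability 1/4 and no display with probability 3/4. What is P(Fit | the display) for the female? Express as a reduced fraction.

P(the display) = (2/3)·1 + (1/3)·(1/4) = 3/4.
By Bayes' rule, P(Fit | the display) = (2/3) / (3/4) = 8/9.

8/9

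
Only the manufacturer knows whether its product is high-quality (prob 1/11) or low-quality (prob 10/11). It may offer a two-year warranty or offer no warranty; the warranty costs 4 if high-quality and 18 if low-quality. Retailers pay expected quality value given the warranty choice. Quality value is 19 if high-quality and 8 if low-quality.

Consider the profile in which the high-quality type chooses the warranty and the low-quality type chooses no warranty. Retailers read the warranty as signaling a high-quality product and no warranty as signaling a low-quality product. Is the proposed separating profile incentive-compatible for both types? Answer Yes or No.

Yes

Under these beliefs, the warranty earns price 19 and no warranty earns price 8.
high-quality: the warranty nets 19 − 4 = 15; no warranty nets 8. high-quality prefers the warranty.
low-quality: the warranty nets 19 − 18 = 1; no warranty nets 8. low-quality prefers no warranty.
Neither type deviates, so the separating profile is an equilibrium.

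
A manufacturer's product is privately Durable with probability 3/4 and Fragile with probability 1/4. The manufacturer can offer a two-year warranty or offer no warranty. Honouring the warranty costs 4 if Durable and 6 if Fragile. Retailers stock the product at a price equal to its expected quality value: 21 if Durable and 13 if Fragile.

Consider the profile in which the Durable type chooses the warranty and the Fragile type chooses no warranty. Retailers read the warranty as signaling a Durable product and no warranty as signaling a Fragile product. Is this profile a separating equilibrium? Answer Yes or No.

Under these beliefs, the warranty earns price 21 and no warranty earns price 13.
Durable: the warranty nets 21 − 4 = 17; no warranty nets 13. Durable prefers the warranty.
Fragile: the warranty nets 21 − 6 = 15; no warranty nets 13. Fragile would deviate to the warranty.
Fragile has a profitable deviation, so the profile is not an equilibrium.

No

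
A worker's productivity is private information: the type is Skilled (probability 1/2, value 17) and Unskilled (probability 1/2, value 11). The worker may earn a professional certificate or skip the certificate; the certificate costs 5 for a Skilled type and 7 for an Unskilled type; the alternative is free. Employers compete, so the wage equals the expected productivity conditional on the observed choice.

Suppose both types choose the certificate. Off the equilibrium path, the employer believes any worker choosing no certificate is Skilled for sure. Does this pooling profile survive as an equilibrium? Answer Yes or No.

No

On path, the employer holds the prior and pays 1/2·17 + 1/2·11 = 14. Off path (no certificate), believing Skilled, it pays 17.
Skilled: the certificate nets 14 − 5 = 9; no certificate nets 17. Skilled would deviate.
Unskilled: the certificate nets 14 − 7 = 7; no certificate nets 17. Unskilled would deviate.
A type deviates, so pooling fails.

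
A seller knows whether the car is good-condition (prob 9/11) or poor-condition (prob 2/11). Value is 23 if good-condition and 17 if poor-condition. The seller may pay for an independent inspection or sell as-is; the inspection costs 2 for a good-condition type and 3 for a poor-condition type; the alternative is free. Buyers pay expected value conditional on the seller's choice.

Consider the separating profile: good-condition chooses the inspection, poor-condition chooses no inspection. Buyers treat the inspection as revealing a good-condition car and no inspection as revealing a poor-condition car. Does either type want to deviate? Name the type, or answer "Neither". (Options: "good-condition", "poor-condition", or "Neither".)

The inspection pays 23; no inspection pays 17.
good-condition: assigned the inspection, nets 23 − 2 = 21; deviating to no inspection nets 17.
poor-condition: assigned no inspection, nets 17; deviating to the inspection nets 23 − 3 = 20.
The poor-condition type gains 3 by deviating.

poor-condition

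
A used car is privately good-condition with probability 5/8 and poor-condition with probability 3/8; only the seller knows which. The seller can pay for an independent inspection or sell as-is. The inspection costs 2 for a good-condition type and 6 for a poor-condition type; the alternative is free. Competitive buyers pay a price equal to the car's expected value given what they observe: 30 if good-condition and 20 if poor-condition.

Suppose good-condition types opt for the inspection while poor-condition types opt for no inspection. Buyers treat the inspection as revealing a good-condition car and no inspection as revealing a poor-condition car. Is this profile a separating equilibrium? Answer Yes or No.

No

Under these beliefs, the inspection earns price 30 and no inspection earns price 20.
good-condition: the inspection nets 30 − 2 = 28; no inspection nets 20. good-condition prefers the inspection.
poor-condition: the inspection nets 30 − 6 = 24; no inspection nets 20. poor-condition would deviate to the inspection.
poor-condition has a profitable deviation, so the profile is not an equilibrium.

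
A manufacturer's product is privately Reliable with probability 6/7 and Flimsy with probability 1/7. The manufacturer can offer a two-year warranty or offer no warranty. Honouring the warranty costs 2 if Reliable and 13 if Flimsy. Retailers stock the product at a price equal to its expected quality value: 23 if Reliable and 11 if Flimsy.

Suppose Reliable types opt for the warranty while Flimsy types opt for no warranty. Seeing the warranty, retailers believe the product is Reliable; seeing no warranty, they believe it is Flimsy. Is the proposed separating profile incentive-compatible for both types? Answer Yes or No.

Under these beliefs, the warranty earns price 23 and no warranty earns price 11.
Reliable: the warranty nets 23 − 2 = 21; no warranty nets 11. Reliable prefers the warranty.
Flimsy: the warranty nets 23 − 13 = 10; no warranty nets 11. Flimsy prefers no warranty.
Neither type deviates, so the separating profile is an equilibrium.

Yes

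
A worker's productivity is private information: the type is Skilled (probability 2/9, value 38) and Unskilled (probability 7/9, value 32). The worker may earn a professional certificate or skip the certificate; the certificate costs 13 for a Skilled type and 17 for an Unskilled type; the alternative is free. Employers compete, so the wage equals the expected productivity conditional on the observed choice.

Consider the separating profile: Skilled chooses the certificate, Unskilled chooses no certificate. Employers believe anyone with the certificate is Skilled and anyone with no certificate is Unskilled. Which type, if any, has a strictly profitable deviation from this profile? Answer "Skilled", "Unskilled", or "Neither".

The certificate pays 38; no certificate pays 32.
Skilled: assigned the certificate, nets 38 − 13 = 25; deviating to no certificate nets 32.
Unskilled: assigned no certificate, nets 32; deviating to the certificate nets 38 − 17 = 21.
The Skilled type gains 7 by deviating.

Skilled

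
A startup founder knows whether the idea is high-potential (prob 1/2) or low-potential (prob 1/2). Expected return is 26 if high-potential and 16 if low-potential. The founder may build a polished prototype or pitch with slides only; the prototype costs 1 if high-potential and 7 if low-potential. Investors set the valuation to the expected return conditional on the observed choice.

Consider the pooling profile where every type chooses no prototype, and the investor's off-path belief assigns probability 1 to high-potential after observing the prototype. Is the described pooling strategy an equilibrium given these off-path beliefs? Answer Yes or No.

No

On path, the investor holds the prior and pays 1/2·26 + 1/2·16 = 21. Off path (the prototype), believing high-potential, it pays 26.
high-potential: no prototype nets 21; the prototype nets 26 − 1 = 25. high-potential would deviate.
low-potential: no prototype nets 21; the prototype nets 26 − 7 = 19. low-potential stays.
A type deviates, so pooling fails.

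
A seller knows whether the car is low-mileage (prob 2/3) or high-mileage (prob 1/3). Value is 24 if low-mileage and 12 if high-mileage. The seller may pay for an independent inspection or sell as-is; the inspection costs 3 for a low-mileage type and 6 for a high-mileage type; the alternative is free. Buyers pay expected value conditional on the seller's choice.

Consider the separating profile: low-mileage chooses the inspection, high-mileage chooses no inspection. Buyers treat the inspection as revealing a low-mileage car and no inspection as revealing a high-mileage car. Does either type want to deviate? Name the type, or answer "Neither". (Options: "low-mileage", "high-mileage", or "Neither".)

The inspection pays 24; no inspection pays 12.
low-mileage: assigned the inspection, nets 24 − 3 = 21; deviating to no inspection nets 12.
high-mileage: assigned no inspection, nets 12; deviating to the inspection nets 24 − 6 = 18.
The high-mileage type gains 6 by deviating.

high-mileage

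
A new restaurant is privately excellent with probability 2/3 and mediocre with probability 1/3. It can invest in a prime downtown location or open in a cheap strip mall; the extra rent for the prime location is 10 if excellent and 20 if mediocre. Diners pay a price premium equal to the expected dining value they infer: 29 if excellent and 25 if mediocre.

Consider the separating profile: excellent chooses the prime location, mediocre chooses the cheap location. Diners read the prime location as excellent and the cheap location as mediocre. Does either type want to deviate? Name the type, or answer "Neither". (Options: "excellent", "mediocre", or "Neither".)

excellent

The prime location pays 29; the cheap location pays 25.
excellent: assigned the prime location, nets 29 − 10 = 19; deviating to the cheap location nets 25.
mediocre: assigned the cheap location, nets 25; deviating to the prime location nets 29 − 20 = 9.
The excellent type gains 6 by deviating.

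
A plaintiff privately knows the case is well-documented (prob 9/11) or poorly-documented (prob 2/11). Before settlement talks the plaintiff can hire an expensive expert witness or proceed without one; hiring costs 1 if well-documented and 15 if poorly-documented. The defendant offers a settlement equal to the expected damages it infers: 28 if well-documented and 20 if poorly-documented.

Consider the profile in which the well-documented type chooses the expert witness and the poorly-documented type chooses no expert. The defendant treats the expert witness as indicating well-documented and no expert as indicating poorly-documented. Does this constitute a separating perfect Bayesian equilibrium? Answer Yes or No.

Yes

Under these beliefs, the expert witness earns settlement 28 and no expert earns settlement 20.
well-documented: the expert witness nets 28 − 1 = 27; no expert nets 20. well-documented prefers the expert witness.
poorly-documented: the expert witness nets 28 − 15 = 13; no expert nets 20. poorly-documented prefers no expert.
Neither type deviates, so the separating profile is an equilibrium.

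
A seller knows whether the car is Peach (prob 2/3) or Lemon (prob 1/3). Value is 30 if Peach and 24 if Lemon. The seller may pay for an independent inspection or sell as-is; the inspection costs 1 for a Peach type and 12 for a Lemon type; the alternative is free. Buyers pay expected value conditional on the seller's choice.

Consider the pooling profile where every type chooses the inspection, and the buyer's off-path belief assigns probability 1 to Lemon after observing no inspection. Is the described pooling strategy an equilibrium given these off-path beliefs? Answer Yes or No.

On path, the buyer holds the prior and pays 2/3·30 + 1/3·24 = 28. Off path (no inspection), believing Lemon, it pays 24.
Peach: the inspection nets 28 − 1 = 27; no inspection nets 24. Peach stays.
Lemon: the inspection nets 28 − 12 = 16; no inspection nets 24. Lemon would deviate.
A type deviates, so pooling fails.

No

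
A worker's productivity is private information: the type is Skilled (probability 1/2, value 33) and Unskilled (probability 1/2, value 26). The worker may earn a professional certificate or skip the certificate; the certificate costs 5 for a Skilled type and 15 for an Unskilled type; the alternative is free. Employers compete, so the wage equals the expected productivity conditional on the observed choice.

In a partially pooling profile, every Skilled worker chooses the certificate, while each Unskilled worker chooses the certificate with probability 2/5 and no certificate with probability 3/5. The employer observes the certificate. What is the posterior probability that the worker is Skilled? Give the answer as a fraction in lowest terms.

5/7

P(the certificate) = (1/2)·1 + (1/2)·(2/5) = 7/10.
By Bayes' rule, P(Skilled | the certificate) = (1/2) / (7/10) = 5/7.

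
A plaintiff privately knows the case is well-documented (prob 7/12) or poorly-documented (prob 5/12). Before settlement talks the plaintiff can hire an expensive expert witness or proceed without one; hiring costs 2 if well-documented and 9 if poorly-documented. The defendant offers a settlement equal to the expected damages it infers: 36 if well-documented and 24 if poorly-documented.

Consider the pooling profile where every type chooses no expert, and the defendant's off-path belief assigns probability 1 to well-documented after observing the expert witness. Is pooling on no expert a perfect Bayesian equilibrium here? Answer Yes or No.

No

On path, the defendant holds the prior and pays 7/12·36 + 5/12·24 = 31. Off path (the expert witness), believing well-documented, it pays 36.
well-documented: no expert nets 31; the expert witness nets 36 − 2 = 34. well-documented would deviate.
poorly-documented: no expert nets 31; the expert witness nets 36 − 9 = 27. poorly-documented stays.
A type deviates, so pooling fails.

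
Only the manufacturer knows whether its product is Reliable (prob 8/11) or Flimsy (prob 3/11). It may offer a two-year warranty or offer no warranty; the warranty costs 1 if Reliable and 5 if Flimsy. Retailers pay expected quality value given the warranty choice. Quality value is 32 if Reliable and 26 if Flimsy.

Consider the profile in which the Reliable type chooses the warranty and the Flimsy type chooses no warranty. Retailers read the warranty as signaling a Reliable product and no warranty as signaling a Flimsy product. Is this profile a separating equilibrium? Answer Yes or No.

No

Under these beliefs, the warranty earns price 32 and no warranty earns price 26.
Reliable: the warranty nets 32 − 1 = 31; no warranty nets 26. Reliable prefers the warranty.
Flimsy: the warranty nets 32 − 5 = 27; no warranty nets 26. Flimsy would deviate to the warranty.
Flimsy has a profitable deviation, so the profile is not an equilibrium.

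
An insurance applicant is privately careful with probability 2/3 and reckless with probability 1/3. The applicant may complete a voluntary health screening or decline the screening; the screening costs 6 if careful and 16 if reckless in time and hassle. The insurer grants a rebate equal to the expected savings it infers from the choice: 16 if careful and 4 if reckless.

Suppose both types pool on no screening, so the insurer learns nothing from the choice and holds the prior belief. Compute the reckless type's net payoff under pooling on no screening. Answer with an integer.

Pooled rebate = 2/3·16 + 1/3·4 = 12.
reckless pays no cost for no screening, so net payoff = 12.

12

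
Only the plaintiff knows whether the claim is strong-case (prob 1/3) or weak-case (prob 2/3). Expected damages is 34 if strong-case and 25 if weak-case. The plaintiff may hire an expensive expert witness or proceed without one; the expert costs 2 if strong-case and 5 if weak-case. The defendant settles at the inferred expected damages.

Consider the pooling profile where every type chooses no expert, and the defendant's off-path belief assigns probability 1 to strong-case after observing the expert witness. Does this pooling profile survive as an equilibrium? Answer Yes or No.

On path, the defendant holds the prior and pays 1/3·34 + 2/3·25 = 28. Off path (the expert witness), believing strong-case, it pays 34.
strong-case: no expert nets 28; the expert witness nets 34 − 2 = 32. strong-case would deviate.
weak-case: no expert nets 28; the expert witness nets 34 − 5 = 29. weak-case would deviate.
A type deviates, so pooling fails.

No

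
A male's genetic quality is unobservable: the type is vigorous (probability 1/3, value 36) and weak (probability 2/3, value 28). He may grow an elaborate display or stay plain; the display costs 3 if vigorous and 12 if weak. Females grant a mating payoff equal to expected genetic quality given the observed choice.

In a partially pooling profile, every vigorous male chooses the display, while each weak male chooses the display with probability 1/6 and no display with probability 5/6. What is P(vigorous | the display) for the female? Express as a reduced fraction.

3/4

P(the display) = (1/3)·1 + (2/3)·(1/6) = 4/9.
By Bayes' rule, P(vigorous | the display) = (1/3) / (4/9) = 3/4.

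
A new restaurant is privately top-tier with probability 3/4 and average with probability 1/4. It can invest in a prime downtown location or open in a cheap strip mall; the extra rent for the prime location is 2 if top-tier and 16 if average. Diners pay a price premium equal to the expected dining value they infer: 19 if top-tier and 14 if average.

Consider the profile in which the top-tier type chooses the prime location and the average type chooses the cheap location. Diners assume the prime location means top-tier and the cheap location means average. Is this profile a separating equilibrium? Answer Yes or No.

Under these beliefs, the prime location earns price premium 19 and the cheap location earns price premium 14.
top-tier: the prime location nets 19 − 2 = 17; the cheap location nets 14. top-tier prefers the prime location.
average: the prime location nets 19 − 16 = 3; the cheap location nets 14. average prefers the cheap location.
Neither type deviates, so the separating profile is an equilibrium.

Yes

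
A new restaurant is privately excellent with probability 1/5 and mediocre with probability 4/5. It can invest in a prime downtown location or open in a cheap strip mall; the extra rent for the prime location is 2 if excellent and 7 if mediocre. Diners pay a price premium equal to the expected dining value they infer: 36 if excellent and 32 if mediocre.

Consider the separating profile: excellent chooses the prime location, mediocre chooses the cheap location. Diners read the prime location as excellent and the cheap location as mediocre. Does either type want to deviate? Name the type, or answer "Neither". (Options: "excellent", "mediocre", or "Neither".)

Neither

The prime location pays 36; the cheap location pays 32.
excellent: assigned the prime location, nets 36 − 2 = 34; deviating to the cheap location nets 32.
mediocre: assigned the cheap location, nets 32; deviating to the prime location nets 36 − 7 = 29.
Both types strictly prefer their assigned action; no profitable deviation.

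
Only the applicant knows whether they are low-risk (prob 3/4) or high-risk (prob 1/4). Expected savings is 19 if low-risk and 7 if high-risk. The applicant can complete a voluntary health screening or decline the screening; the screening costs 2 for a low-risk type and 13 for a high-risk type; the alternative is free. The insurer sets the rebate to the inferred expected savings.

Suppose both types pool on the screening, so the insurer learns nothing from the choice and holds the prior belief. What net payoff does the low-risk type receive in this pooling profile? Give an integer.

Pooled rebate = 3/4·19 + 1/4·7 = 16.
low-risk pays cost 2 for the screening, so net payoff = 16 − 2 = 14.

14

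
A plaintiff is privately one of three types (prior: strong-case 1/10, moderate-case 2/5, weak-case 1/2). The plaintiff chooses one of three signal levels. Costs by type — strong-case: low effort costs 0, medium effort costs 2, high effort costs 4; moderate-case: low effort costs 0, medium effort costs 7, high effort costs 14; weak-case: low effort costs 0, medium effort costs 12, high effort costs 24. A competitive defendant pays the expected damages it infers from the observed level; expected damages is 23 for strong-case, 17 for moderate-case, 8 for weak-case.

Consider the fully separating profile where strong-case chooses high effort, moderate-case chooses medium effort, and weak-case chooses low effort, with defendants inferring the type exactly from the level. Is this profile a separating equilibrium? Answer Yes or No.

Separating settlements: high effort → 23, medium effort → 17, low effort → 8.
strong-case (assigned high effort): low effort: 8 − 0 = 8; medium effort: 17 − 2 = 15; high effort: 23 − 4 = 19. strong-case stays.
moderate-case (assigned medium effort): low effort: 8 − 0 = 8; medium effort: 17 − 7 = 10; high effort: 23 − 14 = 9. moderate-case stays.
weak-case (assigned low effort): low effort: 8 − 0 = 8; medium effort: 17 − 12 = 5; high effort: 23 − 24 = -1. weak-case stays.
Every type prefers its assigned level; separation holds.

Yes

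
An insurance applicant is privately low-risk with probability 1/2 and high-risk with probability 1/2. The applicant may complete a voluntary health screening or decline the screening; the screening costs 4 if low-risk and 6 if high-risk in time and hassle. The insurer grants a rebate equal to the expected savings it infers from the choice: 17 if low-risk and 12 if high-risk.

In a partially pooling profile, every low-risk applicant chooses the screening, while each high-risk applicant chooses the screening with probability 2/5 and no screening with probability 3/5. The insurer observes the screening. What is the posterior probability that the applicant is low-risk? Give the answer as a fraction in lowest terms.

5/7

P(the screening) = (1/2)·1 + (1/2)·(2/5) = 7/10.
By Bayes' rule, P(low-risk | the screening) = (1/2) / (7/10) = 5/7.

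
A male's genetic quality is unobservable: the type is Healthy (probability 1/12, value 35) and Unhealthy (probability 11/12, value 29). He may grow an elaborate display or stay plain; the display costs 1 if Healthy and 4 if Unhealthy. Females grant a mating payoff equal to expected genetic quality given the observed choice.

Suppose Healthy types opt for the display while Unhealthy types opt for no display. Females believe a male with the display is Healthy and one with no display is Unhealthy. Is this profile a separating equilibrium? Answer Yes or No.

Under these beliefs, the display earns mating payoff 35 and no display earns mating payoff 29.
Healthy: the display nets 35 − 1 = 34; no display nets 29. Healthy prefers the display.
Unhealthy: the display nets 35 − 4 = 31; no display nets 29. Unhealthy would deviate to the display.
Unhealthy has a profitable deviation, so the profile is not an equilibrium.

No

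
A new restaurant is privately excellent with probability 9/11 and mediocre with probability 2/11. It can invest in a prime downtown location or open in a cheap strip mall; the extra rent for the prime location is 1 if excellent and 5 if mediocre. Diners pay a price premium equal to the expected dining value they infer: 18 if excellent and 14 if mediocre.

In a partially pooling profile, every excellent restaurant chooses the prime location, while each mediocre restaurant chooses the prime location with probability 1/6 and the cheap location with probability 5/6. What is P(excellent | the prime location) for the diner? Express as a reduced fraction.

P(the prime location) = (9/11)·1 + (2/11)·(1/6) = 28/33.
By Bayes' rule, P(excellent | the prime location) = (9/11) / (28/33) = 27/28.

27/28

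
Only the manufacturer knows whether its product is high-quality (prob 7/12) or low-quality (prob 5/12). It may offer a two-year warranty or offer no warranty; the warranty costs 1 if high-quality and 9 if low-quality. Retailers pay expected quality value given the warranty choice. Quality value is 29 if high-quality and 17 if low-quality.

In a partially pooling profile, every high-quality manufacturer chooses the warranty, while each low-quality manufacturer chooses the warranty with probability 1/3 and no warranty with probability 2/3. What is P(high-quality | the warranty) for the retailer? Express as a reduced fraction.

P(the warranty) = (7/12)·1 + (5/12)·(1/3) = 13/18.
By Bayes' rule, P(high-quality | the warranty) = (7/12) / (13/18) = 21/26.

21/26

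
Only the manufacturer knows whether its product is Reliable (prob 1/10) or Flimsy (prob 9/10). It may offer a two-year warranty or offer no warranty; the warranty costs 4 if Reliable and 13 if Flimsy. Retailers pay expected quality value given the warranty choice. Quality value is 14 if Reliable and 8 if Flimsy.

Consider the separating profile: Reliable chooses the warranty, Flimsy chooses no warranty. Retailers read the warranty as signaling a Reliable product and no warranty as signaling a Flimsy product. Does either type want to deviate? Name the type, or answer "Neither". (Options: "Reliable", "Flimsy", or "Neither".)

Neither

The warranty pays 14; no warranty pays 8.
Reliable: assigned the warranty, nets 14 − 4 = 10; deviating to no warranty nets 8.
Flimsy: assigned no warranty, nets 8; deviating to the warranty nets 14 − 13 = 1.
Both types strictly prefer their assigned action; no profitable deviation.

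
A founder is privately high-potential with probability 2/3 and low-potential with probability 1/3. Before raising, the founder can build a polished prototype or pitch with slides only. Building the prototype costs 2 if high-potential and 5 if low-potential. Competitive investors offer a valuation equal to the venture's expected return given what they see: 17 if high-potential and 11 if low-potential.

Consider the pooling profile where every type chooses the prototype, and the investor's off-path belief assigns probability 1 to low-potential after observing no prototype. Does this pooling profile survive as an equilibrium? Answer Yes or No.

On path, the investor holds the prior and pays 2/3·17 + 1/3·11 = 15. Off path (no prototype), believing low-potential, it pays 11.
high-potential: the prototype nets 15 − 2 = 13; no prototype nets 11. high-potential stays.
low-potential: the prototype nets 15 − 5 = 10; no prototype nets 11. low-potential would deviate.
A type deviates, so pooling fails.

No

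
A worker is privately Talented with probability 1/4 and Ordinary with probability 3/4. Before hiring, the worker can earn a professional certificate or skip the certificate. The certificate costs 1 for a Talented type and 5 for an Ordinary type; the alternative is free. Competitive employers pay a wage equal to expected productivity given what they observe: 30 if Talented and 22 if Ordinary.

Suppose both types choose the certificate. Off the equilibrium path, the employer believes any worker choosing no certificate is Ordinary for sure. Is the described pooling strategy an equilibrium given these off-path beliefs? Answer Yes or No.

No

On path, the employer holds the prior and pays 1/4·30 + 3/4·22 = 24. Off path (no certificate), believing Ordinary, it pays 22.
Talented: the certificate nets 24 − 1 = 23; no certificate nets 22. Talented stays.
Ordinary: the certificate nets 24 − 5 = 19; no certificate nets 22. Ordinary would deviate.
A type deviates, so pooling fails.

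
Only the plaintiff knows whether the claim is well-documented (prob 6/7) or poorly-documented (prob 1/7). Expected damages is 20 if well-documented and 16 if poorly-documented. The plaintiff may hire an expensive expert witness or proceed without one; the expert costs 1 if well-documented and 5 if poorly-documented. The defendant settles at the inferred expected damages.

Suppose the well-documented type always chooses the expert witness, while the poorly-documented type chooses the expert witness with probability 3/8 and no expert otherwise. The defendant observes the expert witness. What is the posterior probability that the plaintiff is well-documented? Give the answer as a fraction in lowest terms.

16/17

P(the expert witness) = (6/7)·1 + (1/7)·(3/8) = 51/56.
By Bayes' rule, P(well-documented | the expert witness) = (6/7) / (51/56) = 16/17.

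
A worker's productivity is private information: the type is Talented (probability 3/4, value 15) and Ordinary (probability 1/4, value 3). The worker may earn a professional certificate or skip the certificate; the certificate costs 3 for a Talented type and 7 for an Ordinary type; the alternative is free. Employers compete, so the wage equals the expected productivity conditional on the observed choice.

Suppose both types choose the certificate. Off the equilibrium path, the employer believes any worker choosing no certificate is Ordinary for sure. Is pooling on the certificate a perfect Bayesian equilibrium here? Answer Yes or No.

On path, the employer holds the prior and pays 3/4·15 + 1/4·3 = 12. Off path (no certificate), believing Ordinary, it pays 3.
Talented: the certificate nets 12 − 3 = 9; no certificate nets 3. Talented stays.
Ordinary: the certificate nets 12 − 7 = 5; no certificate nets 3. Ordinary stays.
No type deviates, so pooling is sustained.

Yes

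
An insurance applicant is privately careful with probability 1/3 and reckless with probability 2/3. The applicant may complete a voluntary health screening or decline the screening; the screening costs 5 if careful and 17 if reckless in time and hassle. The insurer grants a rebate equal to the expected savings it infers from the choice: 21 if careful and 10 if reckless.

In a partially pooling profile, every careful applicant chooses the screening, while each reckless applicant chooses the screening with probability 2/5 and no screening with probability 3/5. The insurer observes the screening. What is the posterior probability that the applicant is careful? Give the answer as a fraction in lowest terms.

P(the screening) = (1/3)·1 + (2/3)·(2/5) = 3/5.
By Bayes' rule, P(careful | the screening) = (1/3) / (3/5) = 5/9.

5/9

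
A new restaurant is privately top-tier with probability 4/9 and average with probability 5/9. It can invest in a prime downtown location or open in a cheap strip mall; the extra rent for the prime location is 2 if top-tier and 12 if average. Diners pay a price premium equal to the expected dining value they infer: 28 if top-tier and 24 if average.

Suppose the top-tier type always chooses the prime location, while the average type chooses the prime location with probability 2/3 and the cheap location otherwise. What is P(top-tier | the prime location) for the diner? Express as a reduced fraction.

6/11

P(the prime location) = (4/9)·1 + (5/9)·(2/3) = 22/27.
By Bayes' rule, P(top-tier | the prime location) = (4/9) / (22/27) = 6/11.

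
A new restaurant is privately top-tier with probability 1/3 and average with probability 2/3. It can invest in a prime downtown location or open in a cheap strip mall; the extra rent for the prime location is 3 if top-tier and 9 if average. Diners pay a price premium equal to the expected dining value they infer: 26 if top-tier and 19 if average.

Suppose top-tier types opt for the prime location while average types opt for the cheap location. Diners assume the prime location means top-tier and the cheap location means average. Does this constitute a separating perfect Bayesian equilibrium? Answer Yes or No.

Under these beliefs, the prime location earns price premium 26 and the cheap location earns price premium 19.
top-tier: the prime location nets 26 − 3 = 23; the cheap location nets 19. top-tier prefers the prime location.
average: the prime location nets 26 − 9 = 17; the cheap location nets 19. average prefers the cheap location.
Neither type deviates, so the separating profile is an equilibrium.

Yes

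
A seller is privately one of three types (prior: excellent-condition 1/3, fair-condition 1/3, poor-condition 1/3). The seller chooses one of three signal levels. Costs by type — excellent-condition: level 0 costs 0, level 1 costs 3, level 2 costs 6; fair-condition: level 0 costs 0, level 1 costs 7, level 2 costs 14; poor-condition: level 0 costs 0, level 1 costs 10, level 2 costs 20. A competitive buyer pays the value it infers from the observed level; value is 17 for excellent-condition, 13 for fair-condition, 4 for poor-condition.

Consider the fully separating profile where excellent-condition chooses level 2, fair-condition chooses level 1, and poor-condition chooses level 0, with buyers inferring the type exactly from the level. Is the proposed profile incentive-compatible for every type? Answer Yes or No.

Yes

Separating prices: level 2 → 17, level 1 → 13, level 0 → 4.
excellent-condition (assigned level 2): level 0: 4 − 0 = 4; level 1: 13 − 3 = 10; level 2: 17 − 6 = 11. excellent-condition stays.
fair-condition (assigned level 1): level 0: 4 − 0 = 4; level 1: 13 − 7 = 6; level 2: 17 − 14 = 3. fair-condition stays.
poor-condition (assigned level 0): level 0: 4 − 0 = 4; level 1: 13 − 10 = 3; level 2: 17 − 20 = -3. poor-condition stays.
Every type prefers its assigned level; separation holds.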